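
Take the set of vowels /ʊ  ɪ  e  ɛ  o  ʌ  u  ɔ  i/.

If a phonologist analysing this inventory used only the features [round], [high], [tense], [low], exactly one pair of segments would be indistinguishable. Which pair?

ʌ, ɛ

/ʌ/ (mid back unrounded lax vowel) and /ɛ/ (mid front unrounded lax vowel) are both [−round], [−high], [−tense], [−low], so none of the listed features separates them. (They do differ in [back], which is not among the given features.) Every other pair in the inventory differs on at least one listed feature.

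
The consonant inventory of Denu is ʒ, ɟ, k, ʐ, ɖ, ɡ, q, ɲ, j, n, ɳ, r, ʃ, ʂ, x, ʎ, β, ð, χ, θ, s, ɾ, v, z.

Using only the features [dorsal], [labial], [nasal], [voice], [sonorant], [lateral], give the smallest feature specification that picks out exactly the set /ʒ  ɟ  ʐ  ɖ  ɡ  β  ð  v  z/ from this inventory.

The class [−sonorant], [+voice] has exactly /ʒ, ɟ, ʐ, ɖ, ɡ, β, ð, v, z/ as its extension in this inventory. No smaller conjunction from the listed features achieves this: [+voice] alone would also admit /ɲ, j, n, ɳ, …/; [−sonorant] alone would also admit /k, q, ʃ, ʂ, …/; and checking the remaining single features turns up none with this extension.

[−sonorant, +voice]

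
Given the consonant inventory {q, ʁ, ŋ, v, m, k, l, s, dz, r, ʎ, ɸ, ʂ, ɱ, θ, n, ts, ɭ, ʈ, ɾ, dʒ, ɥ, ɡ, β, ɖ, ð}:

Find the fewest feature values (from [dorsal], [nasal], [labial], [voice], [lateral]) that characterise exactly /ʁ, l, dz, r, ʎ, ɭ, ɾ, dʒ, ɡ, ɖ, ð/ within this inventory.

/ʁ, l, dz, r, ʎ, ɭ, ɾ, dʒ, ɡ, ɖ, ð/ are all [+voice], [-nasal], [-labial], and no other segment in the inventory matches all three values. Dropping any one of them over-generates: [-nasal, -labial] alone would also admit /q, k, s, ʂ, …/; [+voice, -labial] alone would also admit /ŋ, n/; [+voice, -nasal] alone would also admit /v, ɥ, β/. No other combination of two listed features picks out exactly this set either, so fewer than three features will not do.

[+voice, -nasal, -labial]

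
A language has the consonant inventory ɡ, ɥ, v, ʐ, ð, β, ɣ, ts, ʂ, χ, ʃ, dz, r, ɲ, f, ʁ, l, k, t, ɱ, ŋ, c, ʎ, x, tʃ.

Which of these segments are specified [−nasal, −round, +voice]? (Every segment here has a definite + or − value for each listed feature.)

Checking each segment against [−nasal], [−round], [+voice]: /ɡ/ (voiced velar stop), /v/ (voiced labiodental fricative), /ʐ/ (voiced retroflex fricative), /ð/ (voiced dental fricative), /β/ (voiced bilabial fricative), /ɣ/ (voiced velar fricative), among others, satisfy every feature; every other segment in the inventory fails at least one.

ɡ, v, ʐ, ð, β, ɣ, dz, r, ʁ, l, ʎ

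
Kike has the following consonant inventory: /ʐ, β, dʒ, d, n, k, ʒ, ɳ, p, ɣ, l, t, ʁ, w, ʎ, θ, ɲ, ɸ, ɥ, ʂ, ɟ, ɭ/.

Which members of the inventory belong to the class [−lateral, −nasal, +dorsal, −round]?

k, ɣ, ʁ, ɟ

Eliminate segments failing any feature: /ʐ, β, dʒ, d, ʒ, p, t, θ, ɸ, ʂ/ are [−dorsal]; /n, ɳ, ɲ/ are [+nasal]; /l, ʎ, ɭ/ are [+lateral]; /w, ɥ/ are [+round]. The remaining /k, ɣ, ʁ, ɟ/ satisfy [−lateral], [−nasal], [+dorsal], [−round].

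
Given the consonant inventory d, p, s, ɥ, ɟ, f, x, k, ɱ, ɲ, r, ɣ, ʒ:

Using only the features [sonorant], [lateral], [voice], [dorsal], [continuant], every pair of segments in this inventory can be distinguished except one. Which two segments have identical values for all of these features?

s, f

/s/ (voiceless alveolar fricative) and /f/ (voiceless labiodental fricative) are both [−sonorant], [−lateral], [−voice], [−dorsal], [+continuant], so none of the listed features separates them. (They do differ in [labial] and [coronal], which are not among the given features.) Every other pair in the inventory differs on at least one listed feature.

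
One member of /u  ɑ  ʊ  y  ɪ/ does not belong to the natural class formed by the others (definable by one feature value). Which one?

ɑ

[high] (equivalently [low]) groups all but one: /u, y, ɪ, ʊ/ share [+high] while /ɑ/ (low back unrounded vowel) alone is [−high]. Removing any other segment would not leave a single-feature class that excludes it.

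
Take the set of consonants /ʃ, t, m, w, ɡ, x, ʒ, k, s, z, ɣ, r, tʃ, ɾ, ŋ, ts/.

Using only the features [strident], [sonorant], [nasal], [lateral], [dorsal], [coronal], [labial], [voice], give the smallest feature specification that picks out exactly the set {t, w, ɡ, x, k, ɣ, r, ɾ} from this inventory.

[-nasal, -strident]

The class [-nasal], [-strident] has exactly /t, w, ɡ, x, k, ɣ, r, ɾ/ as its extension in this inventory. No smaller conjunction from the listed features achieves this: [-strident] alone would also admit /m, ŋ/; [-nasal] alone would also admit /ʃ, ʒ, s, z, …/; and checking the remaining single features turns up none with this extension.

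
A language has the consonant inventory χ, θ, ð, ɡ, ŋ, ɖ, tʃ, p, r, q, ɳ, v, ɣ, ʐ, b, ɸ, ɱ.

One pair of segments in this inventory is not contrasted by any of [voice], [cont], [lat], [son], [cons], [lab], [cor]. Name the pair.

ʐ, ð

On the given features, /ʐ/ and /ð/ have an identical profile: [+voice], [+continuant], [-lateral], [-sonorant], [+consonantal], [-labial], [+coronal]. No other two segments in the inventory coincide on all 7 features. (They do differ in [strident], [anterior] and [distributed], which are not among the given features.)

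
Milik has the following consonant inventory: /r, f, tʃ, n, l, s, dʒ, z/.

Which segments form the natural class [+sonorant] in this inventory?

The [+sonorant] segments here are /r, n, l/; the remaining /f, tʃ, s, dʒ, z/ are [−sonorant].

r, n, l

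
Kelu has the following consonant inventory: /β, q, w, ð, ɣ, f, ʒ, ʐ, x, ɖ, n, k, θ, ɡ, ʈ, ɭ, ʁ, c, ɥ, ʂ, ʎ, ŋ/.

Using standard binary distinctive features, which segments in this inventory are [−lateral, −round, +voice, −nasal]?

β, ð, ɣ, ʒ, ʐ, ɖ, ɡ, ʁ

Eliminate segments failing any feature: /q, f, x, k, θ, ʈ, c, ʂ/ are [−voice]; /w, ɥ/ are [+round]; /n, ŋ/ are [+nasal]; /ɭ, ʎ/ are [+lateral]. The remaining /β, ð, ɣ, ʒ, ʐ, ɖ, ɡ, ʁ/ satisfy [−lateral], [−round], [+voice], [−nasal].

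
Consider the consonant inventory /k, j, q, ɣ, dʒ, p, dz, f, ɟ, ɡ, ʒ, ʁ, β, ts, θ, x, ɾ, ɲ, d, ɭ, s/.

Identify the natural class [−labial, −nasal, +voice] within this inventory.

Checking each segment against [−labial], [−nasal], [+voice]: /j/ (palatal glide), /ɣ/ (voiced velar fricative), /dʒ/ (voiced postalveolar affricate), /dz/ (voiced alveolar affricate), /ɟ/ (voiced palatal stop), /ɡ/ (voiced velar stop), among others, satisfy every feature; every other segment in the inventory fails at least one.

j, ɣ, dʒ, dz, ɟ, ɡ, ʒ, ʁ, ɾ, d, ɭ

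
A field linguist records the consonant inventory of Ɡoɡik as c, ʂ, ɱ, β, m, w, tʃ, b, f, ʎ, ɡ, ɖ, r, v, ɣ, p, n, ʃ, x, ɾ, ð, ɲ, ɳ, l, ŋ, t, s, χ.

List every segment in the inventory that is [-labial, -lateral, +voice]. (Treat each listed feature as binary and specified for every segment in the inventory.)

Among the inventory, the [-labial] segments are /c, ʂ, tʃ, ʎ, ɡ, ɖ, r, ɣ, n, ʃ, x, ɾ, ð, ɲ, ɳ, l, ŋ, t, s, χ/.
Among these, [-lateral] gives /c, ʂ, tʃ, ɡ, ɖ, r, ɣ, n, ʃ, x, ɾ, ð, ɲ, ɳ, ŋ, t, s, χ/.
Intersecting with [+voice] leaves /ɡ, ɖ, r, ɣ, n, ɾ, ð, ɲ, ɳ, ŋ/.

ɡ, ɖ, r, ɣ, n, ɾ, ð, ɲ, ɳ, ŋ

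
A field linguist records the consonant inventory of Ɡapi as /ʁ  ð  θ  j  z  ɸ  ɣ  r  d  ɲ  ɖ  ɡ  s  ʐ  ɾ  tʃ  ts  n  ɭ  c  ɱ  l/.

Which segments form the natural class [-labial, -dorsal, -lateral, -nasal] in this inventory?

ð, θ, z, r, d, ɖ, s, ʐ, ɾ, tʃ, ts

Checking each segment against [-labial], [-dorsal], [-lateral], [-nasal]: /ð/ (voiced dental fricative), /θ/ (voiceless dental fricative), /z/ (voiced alveolar fricative), /r/ (alveolar trill), /d/ (voiced alveolar stop), /ɖ/ (voiced retroflex stop), among others, satisfy every feature; every other segment in the inventory fails at least one.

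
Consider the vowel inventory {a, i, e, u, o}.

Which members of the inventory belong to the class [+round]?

The feature [round] marks segments produced with lip rounding. In this inventory /u, o/ have that property, so they are [+round]; /a, i, e/ are [−round].

u, o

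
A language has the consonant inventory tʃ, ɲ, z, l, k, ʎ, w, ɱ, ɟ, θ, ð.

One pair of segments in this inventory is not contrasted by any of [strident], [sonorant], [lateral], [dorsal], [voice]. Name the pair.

ɲ, w

On the given features, /ɲ/ and /w/ have an identical profile: [−strident], [+sonorant], [−lateral], [+dorsal], [+voice]. No other two segments in the inventory coincide on all 5 features. (They do differ in [nasal], [continuant], [labial], [round] and [back], which are not among the given features.)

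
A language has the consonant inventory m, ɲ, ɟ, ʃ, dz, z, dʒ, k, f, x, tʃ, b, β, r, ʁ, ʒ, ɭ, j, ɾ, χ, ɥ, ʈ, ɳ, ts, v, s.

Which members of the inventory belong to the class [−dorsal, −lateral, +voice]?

Eliminate segments failing any feature: /ɲ, ɟ, k, x, ʁ, j, χ, ɥ/ are [+dorsal]; /ʃ, f, tʃ, ʈ, ts, s/ are [−voice]; /ɭ/ is [+lateral]. The remaining /m, dz, z, dʒ, b, β, r, ʒ, ɾ, ɳ, v/ satisfy [−dorsal], [−lateral], [+voice].

m, dz, z, dʒ, b, β, r, ʒ, ɾ, ɳ, v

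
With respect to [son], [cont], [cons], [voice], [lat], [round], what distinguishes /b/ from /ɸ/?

/b/ (voiced bilabial stop) and /ɸ/ (voiceless bilabial fricative) agree on [−sonorant], [+consonantal], [−lateral], [−round]. They differ on [voice] (/b/ [+], /ɸ/ [−]), [continuant] (/b/ [−], /ɸ/ [+]).

[voice], [continuant]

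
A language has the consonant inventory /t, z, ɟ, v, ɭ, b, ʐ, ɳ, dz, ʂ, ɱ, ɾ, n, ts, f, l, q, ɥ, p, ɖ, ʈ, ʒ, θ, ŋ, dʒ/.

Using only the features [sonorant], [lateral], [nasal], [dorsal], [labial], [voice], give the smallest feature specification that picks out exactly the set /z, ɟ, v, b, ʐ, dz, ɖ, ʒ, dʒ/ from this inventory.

[−sonorant, +voice]

Every target segment is [−sonorant], [+voice]; each remaining inventory member fails at least one of these. Each conjunct is needed — [+voice] alone would also admit /ɭ, ɳ, ɱ, ɾ, …/; [−sonorant] alone would also admit /t, ʂ, ts, f, …/ — and no other single listed feature has exactly this extension, so two is the minimum.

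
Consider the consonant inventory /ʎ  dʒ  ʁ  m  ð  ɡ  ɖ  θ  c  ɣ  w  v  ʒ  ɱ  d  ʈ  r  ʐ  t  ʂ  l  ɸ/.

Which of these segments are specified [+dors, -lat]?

Among the inventory, the [+dorsal] segments are /ʎ, ʁ, ɡ, c, ɣ, w/.
Then [-lateral] leaves /ʁ, ɡ, c, ɣ, w/.

ʁ, ɡ, c, ɣ, w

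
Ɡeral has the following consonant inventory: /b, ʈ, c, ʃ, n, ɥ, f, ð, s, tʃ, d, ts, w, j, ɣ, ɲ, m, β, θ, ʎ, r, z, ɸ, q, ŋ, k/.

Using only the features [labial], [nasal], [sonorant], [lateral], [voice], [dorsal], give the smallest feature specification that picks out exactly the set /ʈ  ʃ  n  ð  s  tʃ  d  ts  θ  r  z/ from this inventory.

Every target segment is [-labial], [-dorsal]; each remaining inventory member fails at least one of these. Each conjunct is needed — [-dorsal] alone would also admit /b, f, m, β, …/; [-labial] alone would also admit /c, j, ɣ, ɲ, …/ — and no other single listed feature has exactly this extension, so two is the minimum.

[-labial, -dorsal]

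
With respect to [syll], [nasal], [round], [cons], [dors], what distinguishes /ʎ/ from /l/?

[dorsal]

/ʎ/ (palatal lateral approximant) and /l/ (alveolar lateral approximant) agree on [−syllabic], [−nasal], [−round], [+consonantal]. They differ on [dorsal] (/ʎ/ [+], /l/ [−]).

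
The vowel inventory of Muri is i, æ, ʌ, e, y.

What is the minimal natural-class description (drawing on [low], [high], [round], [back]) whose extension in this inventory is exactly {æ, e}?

[-high, -back]

Every target segment is [-high], [-back]; each remaining inventory member fails at least one of these. Each conjunct is needed — [-back] alone would also admit /i, y/; [-high] alone would also admit /ʌ/ — and no other single listed feature has exactly this extension, so two is the minimum.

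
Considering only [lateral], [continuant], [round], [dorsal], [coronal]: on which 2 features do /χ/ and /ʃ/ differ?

/χ/ is the voiceless uvular fricative and /ʃ/ is the voiceless postalveolar fricative. Both are [-lateral], [+continuant], [-round]. /χ/ is [-coronal] while /ʃ/ is [+coronal]; /χ/ is [+dorsal] while /ʃ/ is [-dorsal], so the distinguishing features are [coronal], [dorsal].

[coronal], [dorsal]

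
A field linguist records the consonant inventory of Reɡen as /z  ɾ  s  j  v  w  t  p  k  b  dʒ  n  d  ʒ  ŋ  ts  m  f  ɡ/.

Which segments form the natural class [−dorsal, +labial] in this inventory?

v, p, b, m, f

Checking each segment against [−dorsal], [+labial]: /v/ (voiced labiodental fricative), /p/ (voiceless bilabial stop), /b/ (voiced bilabial stop), /m/ (bilabial nasal), /f/ (voiceless labiodental fricative) satisfy every feature; every other segment in the inventory fails at least one.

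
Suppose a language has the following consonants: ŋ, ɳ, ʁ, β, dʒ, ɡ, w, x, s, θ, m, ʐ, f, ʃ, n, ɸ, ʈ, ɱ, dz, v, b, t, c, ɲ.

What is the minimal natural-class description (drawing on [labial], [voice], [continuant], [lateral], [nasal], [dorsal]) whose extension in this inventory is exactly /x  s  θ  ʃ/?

Every target segment is [−voice], [+continuant], [−labial]; each remaining inventory member fails at least one of these. Each conjunct is needed — [+continuant, −labial] alone would also admit /ʁ, ʐ/; [−voice, −labial] alone would also admit /ʈ, t, c/; [−voice, +continuant] alone would also admit /f, ɸ/ — and no other combination of two listed features has exactly this extension, so three is the minimum.

[−voice, +continuant, −labial]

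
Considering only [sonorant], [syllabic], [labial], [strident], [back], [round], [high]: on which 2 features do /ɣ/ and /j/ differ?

[sonorant], [back]

The two segments share [−syllabic], [−labial], [−strident], [−round], [+high]. The only features from the list on which they differ: /ɣ/ is [−sonorant] while /j/ is [+sonorant]; /ɣ/ is [+back] while /j/ is [−back].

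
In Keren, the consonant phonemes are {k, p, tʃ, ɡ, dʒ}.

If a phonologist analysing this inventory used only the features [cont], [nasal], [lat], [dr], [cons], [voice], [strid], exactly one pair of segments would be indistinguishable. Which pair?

/k/ (voiceless velar stop) and /p/ (voiceless bilabial stop) are both [−continuant], [−nasal], [−lateral], [−delayed release], [+consonantal], [−voice], [−strident], so none of the listed features separates them. (They do differ in [labial] and [dorsal], which are not among the given features.) Every other pair in the inventory differs on at least one listed feature.

k, p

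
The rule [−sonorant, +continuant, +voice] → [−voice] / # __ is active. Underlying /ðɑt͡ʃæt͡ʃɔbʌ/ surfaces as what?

/ð/ satisfies [−sonorant, +continuant, +voice] and sits in # __. The [−voice] counterpart of the voiced dental fricative is /θ/. Other segments in /ðɑt͡ʃæt͡ʃɔbʌ/ either fail the structural description or are not in the environment, so the surface form is [θɑt͡ʃæt͡ʃɔbʌ].

[θɑt͡ʃæt͡ʃɔbʌ]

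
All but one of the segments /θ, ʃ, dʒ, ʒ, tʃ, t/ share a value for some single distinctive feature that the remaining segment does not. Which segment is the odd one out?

t

[distributed] groups all but one: /ʃ, θ, dʒ, tʃ, ʒ/ share [+distributed] while /t/ (voiceless alveolar stop) alone is [-distributed]. Removing any other segment would not leave a single-feature class that excludes it.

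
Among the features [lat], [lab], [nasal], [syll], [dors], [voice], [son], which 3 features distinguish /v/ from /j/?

/v/ (voiced labiodental fricative) and /j/ (palatal glide) agree on [−lateral], [−nasal], [−syllabic], [+voice]. They differ on [sonorant] (/v/ [−], /j/ [+]), [labial] (/v/ [+], /j/ [−]), [dorsal] (/v/ [−], /j/ [+]).

[sonorant], [labial], [dorsal]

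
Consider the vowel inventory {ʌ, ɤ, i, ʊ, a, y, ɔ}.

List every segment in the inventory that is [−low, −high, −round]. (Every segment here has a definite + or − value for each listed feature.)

The [−low] segments are /ʌ, ɤ, i, ʊ, y, ɔ/.
Then [−high] gives /ʌ, ɤ, ɔ/.
Then [−round] leaves /ʌ, ɤ/.

ʌ, ɤ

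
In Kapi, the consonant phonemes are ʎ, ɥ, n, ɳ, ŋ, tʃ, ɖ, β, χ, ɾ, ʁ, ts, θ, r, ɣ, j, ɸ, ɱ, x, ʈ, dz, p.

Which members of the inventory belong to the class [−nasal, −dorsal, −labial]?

tʃ, ɖ, ɾ, ts, θ, r, ʈ, dz

Among the inventory, the [−nasal] segments are /ʎ, ɥ, tʃ, ɖ, β, χ, ɾ, ʁ, ts, θ, r, ɣ, j, ɸ, x, ʈ, dz, p/.
Of those, [−dorsal] gives /tʃ, ɖ, β, ɾ, ts, θ, r, ɸ, ʈ, dz, p/.
Of those, [−labial] leaves /tʃ, ɖ, ɾ, ts, θ, r, ʈ, dz/.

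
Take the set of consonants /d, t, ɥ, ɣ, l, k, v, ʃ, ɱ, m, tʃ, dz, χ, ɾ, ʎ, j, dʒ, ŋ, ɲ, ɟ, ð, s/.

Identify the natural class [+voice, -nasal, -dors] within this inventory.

d, l, v, dz, ɾ, dʒ, ð

First, the [+voice] segments are /d, ɥ, ɣ, l, v, ɱ, m, dz, ɾ, ʎ, j, dʒ, ŋ, ɲ, ɟ, ð/.
Of those, [-nasal] gives /d, ɥ, ɣ, l, v, dz, ɾ, ʎ, j, dʒ, ɟ, ð/.
Intersecting with [-dorsal] leaves /d, l, v, dz, ɾ, dʒ, ð/.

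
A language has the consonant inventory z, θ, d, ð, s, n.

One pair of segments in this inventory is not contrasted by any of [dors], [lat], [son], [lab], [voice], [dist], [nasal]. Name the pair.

d, z

On the given features, /d/ and /z/ have an identical profile: [−dorsal], [−lateral], [−sonorant], [−labial], [+voice], [−distributed], [−nasal]. No other two segments in the inventory coincide on all 7 features. (They do differ in [continuant] and [strident], which are not among the given features.)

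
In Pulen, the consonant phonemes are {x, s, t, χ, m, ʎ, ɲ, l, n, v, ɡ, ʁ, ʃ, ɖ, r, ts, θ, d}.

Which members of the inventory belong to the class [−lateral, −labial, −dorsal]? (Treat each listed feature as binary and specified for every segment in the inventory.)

s, t, n, ʃ, ɖ, r, ts, θ, d

Checking each segment against [−lateral], [−labial], [−dorsal]: /s/ (voiceless alveolar fricative), /t/ (voiceless alveolar stop), /n/ (alveolar nasal), /ʃ/ (voiceless postalveolar fricative), /ɖ/ (voiced retroflex stop), /r/ (alveolar trill), among others, satisfy every feature; every other segment in the inventory fails at least one.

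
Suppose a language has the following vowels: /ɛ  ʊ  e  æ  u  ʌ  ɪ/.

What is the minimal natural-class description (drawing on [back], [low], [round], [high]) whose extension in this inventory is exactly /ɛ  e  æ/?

[−high, −back]

/ɛ, e, æ/ are all [−high], [−back], and no other segment in the inventory matches both values. Dropping any one of them over-generates: [−back] alone would also admit /ɪ/; [−high] alone would also admit /ʌ/. No other single listed feature picks out exactly this set either, so fewer than two features will not do.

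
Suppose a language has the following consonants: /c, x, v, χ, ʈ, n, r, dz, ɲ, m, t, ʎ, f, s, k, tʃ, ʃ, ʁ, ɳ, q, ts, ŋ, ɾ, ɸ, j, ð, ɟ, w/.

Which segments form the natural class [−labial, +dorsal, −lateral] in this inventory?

The [−labial] segments are /c, x, χ, ʈ, n, r, dz, ɲ, t, ʎ, s, k, tʃ, ʃ, ʁ, ɳ, q, ts, ŋ, ɾ, j, ð, ɟ/.
Within that set, [+dorsal] gives /c, x, χ, ɲ, ʎ, k, ʁ, q, ŋ, j, ɟ/.
Intersecting with [−lateral] leaves /c, x, χ, ɲ, k, ʁ, q, ŋ, j, ɟ/.

c, x, χ, ɲ, k, ʁ, q, ŋ, j, ɟ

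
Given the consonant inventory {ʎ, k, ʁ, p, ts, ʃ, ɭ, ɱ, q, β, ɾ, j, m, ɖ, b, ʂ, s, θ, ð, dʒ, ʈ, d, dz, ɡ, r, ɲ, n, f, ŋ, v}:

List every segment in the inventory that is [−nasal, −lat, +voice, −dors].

The [−nasal] segments are /ʎ, k, ʁ, p, ts, ʃ, ɭ, q, β, ɾ, j, ɖ, b, ʂ, s, θ, ð, dʒ, ʈ, d, dz, ɡ, r, f, v/.
Among these, [−lateral] gives /k, ʁ, p, ts, ʃ, q, β, ɾ, j, ɖ, b, ʂ, s, θ, ð, dʒ, ʈ, d, dz, ɡ, r, f, v/.
Within that set, [+voice] gives /ʁ, β, ɾ, j, ɖ, b, ð, dʒ, d, dz, ɡ, r, v/.
Among these, [−dorsal] leaves /β, ɾ, ɖ, b, ð, dʒ, d, dz, r, v/.

β, ɾ, ɖ, b, ð, dʒ, d, dz, r, v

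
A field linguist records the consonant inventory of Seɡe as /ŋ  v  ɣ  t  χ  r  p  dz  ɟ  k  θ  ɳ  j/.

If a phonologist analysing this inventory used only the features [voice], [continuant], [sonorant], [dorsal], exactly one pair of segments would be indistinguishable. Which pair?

Both /p/ and /t/ are [−voice], [−continuant], [−sonorant], [−dorsal]. Since the list omits [labial] and [coronal] — which do distinguish the voiceless bilabial stop from the voiceless alveolar stop — this pair collapses; all other pairs remain distinct.

p, t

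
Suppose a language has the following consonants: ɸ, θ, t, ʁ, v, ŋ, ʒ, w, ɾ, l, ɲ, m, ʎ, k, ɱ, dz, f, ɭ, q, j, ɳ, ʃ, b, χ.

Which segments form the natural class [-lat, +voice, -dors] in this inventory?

Checking each segment against [-lateral], [+voice], [-dorsal]: /v/ (voiced labiodental fricative), /ʒ/ (voiced postalveolar fricative), /ɾ/ (alveolar tap), /m/ (bilabial nasal), /ɱ/ (labiodental nasal), /dz/ (voiced alveolar affricate), among others, satisfy every feature; every other segment in the inventory fails at least one.

v, ʒ, ɾ, m, ɱ, dz, ɳ, b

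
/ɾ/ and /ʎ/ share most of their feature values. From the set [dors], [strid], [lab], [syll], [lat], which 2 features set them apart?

/ɾ/ (alveolar tap) and /ʎ/ (palatal lateral approximant) agree on [-strident], [-labial], [-syllabic]. They differ on [lateral] (/ɾ/ [-], /ʎ/ [+]), [dorsal] (/ɾ/ [-], /ʎ/ [+]).

[lateral], [dorsal]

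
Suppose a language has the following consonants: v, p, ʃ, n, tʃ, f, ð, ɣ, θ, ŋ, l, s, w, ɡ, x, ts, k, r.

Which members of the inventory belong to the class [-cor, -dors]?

Checking each segment against [-coronal], [-dorsal]: /v/ (voiced labiodental fricative), /p/ (voiceless bilabial stop), /f/ (voiceless labiodental fricative) satisfy every feature; every other segment in the inventory fails at least one.

v, p, f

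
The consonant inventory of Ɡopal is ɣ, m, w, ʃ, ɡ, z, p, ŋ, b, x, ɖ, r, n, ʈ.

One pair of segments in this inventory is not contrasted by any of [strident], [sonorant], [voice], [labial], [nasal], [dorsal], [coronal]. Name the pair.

/ɡ/ (voiced velar stop) and /ɣ/ (voiced velar fricative) are both [−strident], [−sonorant], [+voice], [−labial], [−nasal], [+dorsal], [−coronal], so none of the listed features separates them. (They do differ in [continuant], which is not among the given features.) Every other pair in the inventory differs on at least one listed feature.

ɡ, ɣ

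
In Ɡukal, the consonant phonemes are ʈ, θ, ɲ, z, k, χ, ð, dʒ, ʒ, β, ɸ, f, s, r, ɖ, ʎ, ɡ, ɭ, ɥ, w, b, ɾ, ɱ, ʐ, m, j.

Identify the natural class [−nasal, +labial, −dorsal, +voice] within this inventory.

β, b

First, the [−nasal] segments are /ʈ, θ, z, k, χ, ð, dʒ, ʒ, β, ɸ, f, s, r, ɖ, ʎ, ɡ, ɭ, ɥ, w, b, ɾ, ʐ, j/.
Then [+labial] gives /β, ɸ, f, ɥ, w, b/.
Then [−dorsal] gives /β, ɸ, f, b/.
Then [+voice] leaves /β, b/.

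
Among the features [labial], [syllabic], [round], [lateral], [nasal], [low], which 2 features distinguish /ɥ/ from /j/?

/ɥ/ is the labial-palatal glide and /j/ is the palatal glide. Both are [−syllabic], [−lateral], [−nasal], [−low]. /ɥ/ is [+labial] while /j/ is [−labial]; /ɥ/ is [+round] while /j/ is [−round], so the distinguishing features are [labial], [round].

[labial], [round]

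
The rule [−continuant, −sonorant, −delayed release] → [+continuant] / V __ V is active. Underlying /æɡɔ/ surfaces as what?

The only segment in the rule's environment that also matches [−continuant, −sonorant, −delayed release] is /ɡ/. Applying [+continuant] turns the voiced velar stop into /ɣ/ (voiced velar fricative), giving [æɣɔ].

[æɣɔ]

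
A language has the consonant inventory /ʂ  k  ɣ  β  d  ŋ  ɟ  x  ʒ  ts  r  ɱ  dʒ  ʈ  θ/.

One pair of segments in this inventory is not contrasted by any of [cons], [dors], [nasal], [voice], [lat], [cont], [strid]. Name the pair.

On the given features, /r/ and /β/ have an identical profile: [+consonantal], [−dorsal], [−nasal], [+voice], [−lateral], [+continuant], [−strident]. No other two segments in the inventory coincide on all 7 features. (They do differ in [sonorant], [labial] and [coronal], which are not among the given features.)

r, β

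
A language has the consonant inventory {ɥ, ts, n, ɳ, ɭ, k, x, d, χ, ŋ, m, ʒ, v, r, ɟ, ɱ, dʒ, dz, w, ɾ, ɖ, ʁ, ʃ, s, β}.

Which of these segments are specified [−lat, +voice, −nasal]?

First, the [−lateral] segments are /ɥ, ts, n, ɳ, k, x, d, χ, ŋ, m, ʒ, v, r, ɟ, ɱ, dʒ, dz, w, ɾ, ɖ, ʁ, ʃ, s, β/.
Of those, [+voice] gives /ɥ, n, ɳ, d, ŋ, m, ʒ, v, r, ɟ, ɱ, dʒ, dz, w, ɾ, ɖ, ʁ, β/.
Among these, [−nasal] leaves /ɥ, d, ʒ, v, r, ɟ, dʒ, dz, w, ɾ, ɖ, ʁ, β/.

ɥ, d, ʒ, v, r, ɟ, dʒ, dz, w, ɾ, ɖ, ʁ, β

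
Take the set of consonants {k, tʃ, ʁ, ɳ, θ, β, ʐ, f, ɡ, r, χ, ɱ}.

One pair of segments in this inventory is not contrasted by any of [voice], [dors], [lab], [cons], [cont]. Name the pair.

r, ʐ

On the given features, /r/ and /ʐ/ have an identical profile: [+voice], [−dorsal], [−labial], [+consonantal], [+continuant]. No other two segments in the inventory coincide on all 5 features. (They do differ in [sonorant], [strident] and [anterior], which are not among the given features.)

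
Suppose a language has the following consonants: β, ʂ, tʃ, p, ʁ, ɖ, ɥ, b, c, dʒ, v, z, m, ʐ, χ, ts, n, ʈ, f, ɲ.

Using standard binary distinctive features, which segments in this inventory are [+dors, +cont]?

Checking each segment against [+dorsal], [+continuant]: /ʁ/ (voiced uvular fricative), /ɥ/ (labial-palatal glide), /χ/ (voiceless uvular fricative) satisfy every feature; every other segment in the inventory fails at least one.

ʁ, ɥ, χ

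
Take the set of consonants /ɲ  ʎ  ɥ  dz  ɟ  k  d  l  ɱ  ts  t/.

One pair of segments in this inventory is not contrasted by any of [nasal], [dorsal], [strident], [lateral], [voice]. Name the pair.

/ɟ/ (voiced palatal stop) and /ɥ/ (labial-palatal glide) are both [-nasal], [+dorsal], [-strident], [-lateral], [+voice], so none of the listed features separates them. (They do differ in [sonorant], [continuant], [labial] and [round], which are not among the given features.) Every other pair in the inventory differs on at least one listed feature.

ɟ, ɥ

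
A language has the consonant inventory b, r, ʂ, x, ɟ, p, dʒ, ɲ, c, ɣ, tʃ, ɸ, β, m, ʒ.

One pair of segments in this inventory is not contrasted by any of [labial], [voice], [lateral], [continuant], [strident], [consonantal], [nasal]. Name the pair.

Both /r/ and /ɣ/ are [−labial], [+voice], [−lateral], [+continuant], [−strident], [+consonantal], [−nasal]. Since the list omits [sonorant], [coronal] and [dorsal] — which do distinguish the alveolar trill from the voiced velar fricative — this pair collapses; all other pairs remain distinct.

r, ɣ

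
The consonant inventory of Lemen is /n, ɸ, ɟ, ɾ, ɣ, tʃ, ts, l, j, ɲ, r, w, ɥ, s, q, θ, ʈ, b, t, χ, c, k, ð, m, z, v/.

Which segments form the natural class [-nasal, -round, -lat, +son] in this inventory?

Eliminate segments failing any feature: /n, ɲ, m/ are [+nasal]; /ɸ, ɟ, ɣ, tʃ, ts, s, q, θ, ʈ, b, t, χ, c, k, ð, z, v/ are [-sonorant]; /l/ is [+lateral]; /w, ɥ/ are [+round]. The remaining /ɾ, j, r/ satisfy [-nasal], [-round], [-lateral], [+sonorant].

ɾ, j, r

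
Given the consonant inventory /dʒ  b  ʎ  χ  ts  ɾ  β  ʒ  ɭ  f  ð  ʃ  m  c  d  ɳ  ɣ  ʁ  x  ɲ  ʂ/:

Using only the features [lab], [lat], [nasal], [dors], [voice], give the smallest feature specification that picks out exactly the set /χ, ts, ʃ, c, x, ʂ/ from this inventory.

Every target segment is [−voice], [−labial]; each remaining inventory member fails at least one of these. Each conjunct is needed — [−labial] alone would also admit /dʒ, ʎ, ɾ, ʒ, …/; [−voice] alone would also admit /f/ — and no other single listed feature has exactly this extension, so two is the minimum.

[−voice, −lab]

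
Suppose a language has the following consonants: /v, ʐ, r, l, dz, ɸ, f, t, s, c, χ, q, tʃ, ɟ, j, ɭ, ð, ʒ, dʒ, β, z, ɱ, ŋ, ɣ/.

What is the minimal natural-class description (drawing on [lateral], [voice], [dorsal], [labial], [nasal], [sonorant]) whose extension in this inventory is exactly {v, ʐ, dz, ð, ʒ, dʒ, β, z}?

Every target segment is [−sonorant], [+voice], [−dorsal]; each remaining inventory member fails at least one of these. Each conjunct is needed — [+voice, −dorsal] alone would also admit /r, l, ɭ, ɱ/; [−sonorant, −dorsal] alone would also admit /ɸ, f, t, s, …/; [−sonorant, +voice] alone would also admit /ɟ, ɣ/ — and no other combination of two listed features has exactly this extension, so three is the minimum.

[−sonorant, +voice, −dorsal]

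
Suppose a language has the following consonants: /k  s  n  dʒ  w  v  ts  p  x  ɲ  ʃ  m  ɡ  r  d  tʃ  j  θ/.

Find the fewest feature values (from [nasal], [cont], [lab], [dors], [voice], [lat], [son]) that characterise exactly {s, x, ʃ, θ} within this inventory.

[-voice, +cont]

Every target segment is [-voice], [+continuant]; each remaining inventory member fails at least one of these. Each conjunct is needed — [+continuant] alone would also admit /w, v, r, j/; [-voice] alone would also admit /k, ts, p, tʃ/ — and no other single listed feature has exactly this extension, so two is the minimum.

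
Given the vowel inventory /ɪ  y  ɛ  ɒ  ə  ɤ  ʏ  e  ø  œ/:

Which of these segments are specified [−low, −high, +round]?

ø, œ

Eliminate segments failing any feature: /ɪ, y, ʏ/ are [+high]; /ɛ, ə, ɤ, e/ are [−round]; /ɒ/ is [+low]. The remaining /ø, œ/ satisfy [−low], [−high], [+round].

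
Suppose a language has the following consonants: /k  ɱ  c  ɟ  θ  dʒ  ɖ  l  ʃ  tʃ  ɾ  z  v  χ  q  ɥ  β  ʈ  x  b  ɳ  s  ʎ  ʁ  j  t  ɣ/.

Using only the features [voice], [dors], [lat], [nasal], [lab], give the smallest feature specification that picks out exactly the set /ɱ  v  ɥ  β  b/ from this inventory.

Every target segment is [+labial] and no other inventory member is, so one feature is enough.

[+lab]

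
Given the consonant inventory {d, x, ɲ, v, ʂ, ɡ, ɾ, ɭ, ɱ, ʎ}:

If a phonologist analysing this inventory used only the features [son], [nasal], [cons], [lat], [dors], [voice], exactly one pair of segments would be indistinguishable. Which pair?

v, d

Both /v/ and /d/ are [−sonorant], [−nasal], [+consonantal], [−lateral], [−dorsal], [+voice]. Since the list omits [continuant], [labial] and [coronal] — which do distinguish the voiced labiodental fricative from the voiced alveolar stop — this pair collapses; all other pairs remain distinct.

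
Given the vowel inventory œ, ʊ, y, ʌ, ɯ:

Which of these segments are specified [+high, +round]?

ʊ, y

Among the inventory, the [+high] segments are /ʊ, y, ɯ/.
Within that set, [+round] leaves /ʊ, y/.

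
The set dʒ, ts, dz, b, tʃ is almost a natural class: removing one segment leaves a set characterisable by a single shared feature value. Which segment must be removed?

b

[delayed release] (equivalently [strident], [labial], [coronal]) groups all but one: /ts, dʒ, dz, tʃ/ share [+delayed release] while /b/ (voiced bilabial stop) alone is [-delayed release]. Removing any other segment would not leave a single-feature class that excludes it.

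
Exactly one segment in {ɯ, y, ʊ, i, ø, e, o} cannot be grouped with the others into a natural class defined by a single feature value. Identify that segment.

[tense] groups all but one: /e, i, o, ɯ, ø, y/ share [+tense] while /ʊ/ (high back rounded lax vowel) alone is [−tense]. Removing any other segment would not leave a single-feature class that excludes it.

ʊ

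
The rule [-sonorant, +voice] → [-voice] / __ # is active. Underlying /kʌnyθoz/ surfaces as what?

The only segment in the rule's environment that also matches [-sonorant, +voice] is /z/. Applying [-voice] turns the voiced alveolar fricative into /s/ (voiceless alveolar fricative), giving [kʌnyθos].

[kʌnyθos]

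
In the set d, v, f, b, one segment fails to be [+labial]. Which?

d

Every segment except /d/ is [+labial]. /d/ (voiced alveolar stop) is [−labial], so it is the exception.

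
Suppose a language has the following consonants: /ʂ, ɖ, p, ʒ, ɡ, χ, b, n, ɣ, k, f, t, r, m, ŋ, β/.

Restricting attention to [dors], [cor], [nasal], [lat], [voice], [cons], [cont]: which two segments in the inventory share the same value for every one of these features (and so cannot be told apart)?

On the given features, /ʒ/ and /r/ have an identical profile: [-dorsal], [+coronal], [-nasal], [-lateral], [+voice], [+consonantal], [+continuant]. No other two segments in the inventory coincide on all 7 features. (They do differ in [sonorant], [strident] and [anterior], which are not among the given features.)

ʒ, r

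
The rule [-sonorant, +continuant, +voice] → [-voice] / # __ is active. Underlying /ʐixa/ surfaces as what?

The only segment in the rule's environment that also matches [-sonorant, +continuant, +voice] is /ʐ/. Applying [-voice] turns the voiced retroflex fricative into /ʂ/ (voiceless retroflex fricative), giving [ʂixa].

[ʂixa]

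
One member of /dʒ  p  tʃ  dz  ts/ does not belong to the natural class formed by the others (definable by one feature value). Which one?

The remaining segments after removing /p/ share [+delayed release]; /p/ (voiceless bilabial stop) is [-delayed release]. For every other candidate removal, the leftover set fails to share any single feature value that the removed segment lacks.

p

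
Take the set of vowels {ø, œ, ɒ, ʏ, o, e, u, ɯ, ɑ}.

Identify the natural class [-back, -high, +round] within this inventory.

ø, œ

The [-back] segments are /ø, œ, ʏ, e/.
Then [-high] gives /ø, œ, e/.
Then [+round] leaves /ø, œ/.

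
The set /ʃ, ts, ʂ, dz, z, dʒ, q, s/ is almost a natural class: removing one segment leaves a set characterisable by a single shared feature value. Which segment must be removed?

[strident] (equivalently [coronal], [dorsal]) groups all but one: /z, dʒ, s, ts, dz, ʂ, ʃ/ share [+strident] while /q/ (voiceless uvular stop) alone is [−strident]. Removing any other segment would not leave a single-feature class that excludes it.

q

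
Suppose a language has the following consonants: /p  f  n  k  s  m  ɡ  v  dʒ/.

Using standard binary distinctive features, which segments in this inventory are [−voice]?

The [−voice] segments here are /p, f, k, s/; the remaining /n, m, ɡ, v, dʒ/ are [+voice].

p, f, k, s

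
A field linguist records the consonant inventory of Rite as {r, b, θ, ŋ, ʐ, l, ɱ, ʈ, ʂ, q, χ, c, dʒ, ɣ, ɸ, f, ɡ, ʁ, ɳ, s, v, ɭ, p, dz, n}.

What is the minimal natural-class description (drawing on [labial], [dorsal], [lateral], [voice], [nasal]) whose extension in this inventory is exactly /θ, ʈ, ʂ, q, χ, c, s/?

/θ, ʈ, ʂ, q, χ, c, s/ are all [−voice], [−labial], and no other segment in the inventory matches both values. Dropping any one of them over-generates: [−labial] alone would also admit /r, ŋ, ʐ, l, …/; [−voice] alone would also admit /ɸ, f, p/. No other single listed feature picks out exactly this set either, so fewer than two features will not do.

[−voice, −labial]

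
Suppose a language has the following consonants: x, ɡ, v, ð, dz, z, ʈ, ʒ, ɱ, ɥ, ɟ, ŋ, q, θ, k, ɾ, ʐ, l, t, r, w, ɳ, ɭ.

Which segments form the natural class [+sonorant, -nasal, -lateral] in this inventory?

The [+sonorant] segments are /ɱ, ɥ, ŋ, ɾ, l, r, w, ɳ, ɭ/.
Among these, [-nasal] gives /ɥ, ɾ, l, r, w, ɭ/.
Within that set, [-lateral] leaves /ɥ, ɾ, r, w/.

ɥ, ɾ, r, w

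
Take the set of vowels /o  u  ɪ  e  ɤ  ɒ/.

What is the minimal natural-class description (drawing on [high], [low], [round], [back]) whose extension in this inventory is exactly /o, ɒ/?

[−high, +round]

/o, ɒ/ are all [−high], [+round], and no other segment in the inventory matches both values. Dropping any one of them over-generates: [+round] alone would also admit /u/; [−high] alone would also admit /e, ɤ/. No other single listed feature picks out exactly this set either, so fewer than two features will not do.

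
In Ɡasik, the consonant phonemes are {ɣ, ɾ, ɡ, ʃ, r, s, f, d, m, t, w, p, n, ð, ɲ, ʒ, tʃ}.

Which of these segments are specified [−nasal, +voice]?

Eliminate segments failing any feature: /ʃ, s, f, t, p, tʃ/ are [−voice]; /m, n, ɲ/ are [+nasal]. The remaining /ɣ, ɾ, ɡ, r, d, w, ð, ʒ/ satisfy [−nasal], [+voice].

ɣ, ɾ, ɡ, r, d, w, ð, ʒ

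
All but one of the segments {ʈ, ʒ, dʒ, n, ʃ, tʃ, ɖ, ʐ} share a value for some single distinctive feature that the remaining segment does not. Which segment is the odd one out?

n

[anterior] (equivalently [sonorant], [nasal]) groups all but one: /ʐ, ɖ, ʃ, ʈ, tʃ, ʒ, dʒ/ share [-anterior] while /n/ (alveolar nasal) alone is [+anterior]. Removing any other segment would not leave a single-feature class that excludes it.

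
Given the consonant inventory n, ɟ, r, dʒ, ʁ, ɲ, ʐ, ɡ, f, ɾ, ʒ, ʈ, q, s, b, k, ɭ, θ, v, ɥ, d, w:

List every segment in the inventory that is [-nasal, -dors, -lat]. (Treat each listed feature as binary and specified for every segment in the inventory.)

Checking each segment against [-nasal], [-dorsal], [-lateral]: /r/ (alveolar trill), /dʒ/ (voiced postalveolar affricate), /ʐ/ (voiced retroflex fricative), /f/ (voiceless labiodental fricative), /ɾ/ (alveolar tap), /ʒ/ (voiced postalveolar fricative), among others, satisfy every feature; every other segment in the inventory fails at least one.

r, dʒ, ʐ, f, ɾ, ʒ, ʈ, s, b, θ, v, d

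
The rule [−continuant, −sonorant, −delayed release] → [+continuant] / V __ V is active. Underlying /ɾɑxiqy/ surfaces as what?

[ɾɑxiχy]

The only segment in the rule's environment that also matches [−continuant, −sonorant, −delayed release] is /q/. Applying [+continuant] turns the voiceless uvular stop into /χ/ (voiceless uvular fricative), giving [ɾɑxiχy].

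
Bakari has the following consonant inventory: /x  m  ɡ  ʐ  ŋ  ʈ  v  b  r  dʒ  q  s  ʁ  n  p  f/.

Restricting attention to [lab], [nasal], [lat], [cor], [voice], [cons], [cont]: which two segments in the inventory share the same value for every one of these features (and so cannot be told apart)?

Both /r/ and /ʐ/ are [−labial], [−nasal], [−lateral], [+coronal], [+voice], [+consonantal], [+continuant]. Since the list omits [sonorant], [strident] and [anterior] — which do distinguish the alveolar trill from the voiced retroflex fricative — this pair collapses; all other pairs remain distinct.

r, ʐ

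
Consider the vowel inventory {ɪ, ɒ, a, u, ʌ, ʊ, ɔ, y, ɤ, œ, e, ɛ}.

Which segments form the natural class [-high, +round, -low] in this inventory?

ɔ, œ

Eliminate segments failing any feature: /ɪ, u, ʊ, y/ are [+high]; /ɒ/ is [+low]; /a, ʌ, ɤ, e, ɛ/ are [-round]. The remaining /ɔ, œ/ satisfy [-high], [+round], [-low].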